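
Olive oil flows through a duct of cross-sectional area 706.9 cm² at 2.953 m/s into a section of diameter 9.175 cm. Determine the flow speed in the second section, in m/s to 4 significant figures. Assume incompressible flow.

Mass conservation (A₁v₁ = A₂v₂) gives v₂ = 2.953 × 706.9/66.12 = 31.57 m/s.

v₂ = 31.57 m/s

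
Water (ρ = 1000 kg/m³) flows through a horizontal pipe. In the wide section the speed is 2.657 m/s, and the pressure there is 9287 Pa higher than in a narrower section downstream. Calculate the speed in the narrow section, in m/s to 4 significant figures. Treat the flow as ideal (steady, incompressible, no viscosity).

Horizontal Bernoulli: P₁ + ½ρv₁² = P₂ + ½ρv₂², so v₂² = v₁² + 2(P₁ − P₂)/ρ.
v₂ = √(2.657² + 2·9287/1000) = √(7.060 + 18.57) = 5.063 m/s.

5.063 m/s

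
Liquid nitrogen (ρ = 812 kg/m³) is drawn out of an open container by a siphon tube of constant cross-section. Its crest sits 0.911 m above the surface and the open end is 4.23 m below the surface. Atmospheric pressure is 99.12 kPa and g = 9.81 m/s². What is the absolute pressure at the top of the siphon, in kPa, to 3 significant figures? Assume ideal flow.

P_top ≈ 58.2 kPa

The outlet speed comes from Torricelli: v = √(2g·4.23) = 9.11 m/s.
The bore is uniform, so the speed at the crest is the same v. Bernoulli surface→crest: P_atm = P_top + ½ρv² + ρg·h_top.
P_top = 99120 − ½·812·9.11² − 812·9.81·0.911 = 58200 Pa.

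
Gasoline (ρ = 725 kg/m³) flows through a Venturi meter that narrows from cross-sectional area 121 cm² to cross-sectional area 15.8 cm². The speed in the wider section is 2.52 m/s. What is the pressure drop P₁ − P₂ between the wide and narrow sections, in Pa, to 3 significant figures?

ΔP ≈ 133000 Pa

The volume flow rate is constant, so v₂ = (A₁/A₂)v₁ = (121/15.8)·2.52 = 19.3 m/s.
Along the horizontal streamline, P + ½ρv² is constant.
P₁ − P₂ = ½·725·(19.3² − 2.52²) = ½·725·366 = 133000 Pa.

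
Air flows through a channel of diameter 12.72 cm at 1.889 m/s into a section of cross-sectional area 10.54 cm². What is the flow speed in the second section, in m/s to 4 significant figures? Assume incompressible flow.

22.77 m/s

Mass conservation (A₁v₁ = A₂v₂) gives v₂ = 1.889 × 127.1/10.54 = 22.77 m/s.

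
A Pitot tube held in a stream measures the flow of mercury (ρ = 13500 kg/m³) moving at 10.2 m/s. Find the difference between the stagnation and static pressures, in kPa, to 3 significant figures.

At the stagnation point the flow is brought to rest, so Bernoulli gives P_stag − P_static = ½ρv².
ΔP = ½·13500·10.2² = 702000 Pa.

ΔP = 702 kPa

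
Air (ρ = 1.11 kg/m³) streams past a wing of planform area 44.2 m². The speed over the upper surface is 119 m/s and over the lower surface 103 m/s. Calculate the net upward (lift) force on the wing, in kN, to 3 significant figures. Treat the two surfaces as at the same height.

From P + ½ρv² = const at equal height, P_low − P_up = ½ρ(v_up² − v_low²).
ΔP = ½·1.11·(119² − 103²) = 1970 Pa.
Lift = ΔP · A = 1970 × 44.2 = 87100 N.

F = 87.1 kN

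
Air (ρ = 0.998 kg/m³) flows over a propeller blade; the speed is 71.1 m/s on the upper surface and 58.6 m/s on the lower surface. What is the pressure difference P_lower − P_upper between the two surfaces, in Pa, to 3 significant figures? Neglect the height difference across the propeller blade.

Bernoulli (same height): P_lower − P_upper = ½ρ(v_upper² − v_lower²).
ΔP = ½·0.998·(71.1² − 58.6²) = 809 Pa.

809 Pa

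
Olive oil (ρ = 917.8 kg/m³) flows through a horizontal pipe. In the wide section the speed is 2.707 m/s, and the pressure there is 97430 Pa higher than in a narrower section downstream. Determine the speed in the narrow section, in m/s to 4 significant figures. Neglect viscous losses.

Horizontal Bernoulli: P₁ + ½ρv₁² = P₂ + ½ρv₂², so v₂² = v₁² + 2(P₁ − P₂)/ρ.
v₂ = √(2.707² + 2·97430/917.8) = √(7.328 + 212.3) = 14.82 m/s.

14.82 m/s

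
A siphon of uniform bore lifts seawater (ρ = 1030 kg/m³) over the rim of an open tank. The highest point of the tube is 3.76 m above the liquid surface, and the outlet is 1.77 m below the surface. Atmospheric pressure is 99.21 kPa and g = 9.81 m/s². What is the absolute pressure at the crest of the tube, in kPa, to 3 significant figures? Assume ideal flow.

P_top = 43.3 kPa

Bernoulli surface→outlet gives ½v² = g·h_out, so v = √(2·9.81·1.77) = 5.89 m/s.
The bore is uniform, so the speed at the crest is the same v. Bernoulli surface→crest: P_atm = P_top + ½ρv² + ρg·h_top.
P_top = 99210 − ½·1030·5.89² − 1030·9.81·3.76 = 43300 Pa.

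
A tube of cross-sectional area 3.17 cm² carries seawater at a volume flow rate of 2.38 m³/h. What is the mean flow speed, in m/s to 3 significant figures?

Q = 2.38 m³/h = 0.000661 m³/s.
v = Q/A = 0.000661 / 0.000317 = 2.09 m/s.

2.09 m/s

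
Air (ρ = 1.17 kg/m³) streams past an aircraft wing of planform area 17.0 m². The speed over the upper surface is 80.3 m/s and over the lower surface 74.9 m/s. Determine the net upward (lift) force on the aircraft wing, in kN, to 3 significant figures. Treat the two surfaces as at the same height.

With equal heights on the two surfaces, Bernoulli gives P_lower − P_upper = ½ρ(v_upper² − v_lower²).
ΔP = ½·1.17·(80.3² − 74.9²) = 490 Pa.
Lift = ΔP · A = 490 × 17.0 = 8330 N.

8.33 kN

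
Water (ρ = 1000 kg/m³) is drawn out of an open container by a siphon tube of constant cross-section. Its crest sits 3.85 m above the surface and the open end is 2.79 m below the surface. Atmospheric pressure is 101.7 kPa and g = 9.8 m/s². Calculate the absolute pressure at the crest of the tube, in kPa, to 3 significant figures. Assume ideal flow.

From the surface to the outlet (both open to atmosphere, surface at rest): v = √(2g·h_out) = √(2·9.8·2.79) = 7.39 m/s.
The bore is uniform, so the speed at the crest is the same v. Bernoulli surface→crest: P_atm = P_top + ½ρv² + ρg·h_top.
P_top = 101700 − ½·1000·7.39² − 1000·9.8·3.85 = 36600 Pa.

P_top = 36.6 kPa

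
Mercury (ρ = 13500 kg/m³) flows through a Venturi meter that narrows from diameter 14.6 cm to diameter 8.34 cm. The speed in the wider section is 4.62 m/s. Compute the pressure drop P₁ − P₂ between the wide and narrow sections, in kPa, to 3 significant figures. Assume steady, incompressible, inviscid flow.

ΔP = 1210 kPa

By continuity, v₂ = v₁·A₁/A₂ = 4.62·(167/54.6) = 14.2 m/s.
The pipe is horizontal, so Bernoulli reduces to P₁ + ½ρv₁² = P₂ + ½ρv₂².
P₁ − P₂ = ½·13500·(14.2² − 4.62²) = ½·13500·179 = 1210000 Pa.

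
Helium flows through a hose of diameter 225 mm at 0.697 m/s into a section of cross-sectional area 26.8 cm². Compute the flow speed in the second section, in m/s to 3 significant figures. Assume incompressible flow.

Continuity gives A₁v₁ = A₂v₂, so v₂ = (398 cm²)/(26.8 cm²) × 0.697 m/s = 10.3 m/s.

v₂ = 10.3 m/s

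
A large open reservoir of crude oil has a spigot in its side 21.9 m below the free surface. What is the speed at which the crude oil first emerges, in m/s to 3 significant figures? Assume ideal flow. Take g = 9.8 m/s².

Torricelli's result v = √(2gh) gives v = √(2·9.8·21.9) = 20.7 m/s.

v ≈ 20.7 m/s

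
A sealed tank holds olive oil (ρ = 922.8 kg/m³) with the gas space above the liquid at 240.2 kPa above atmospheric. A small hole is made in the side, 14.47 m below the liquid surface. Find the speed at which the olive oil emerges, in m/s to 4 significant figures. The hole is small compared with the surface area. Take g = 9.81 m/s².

Take point 1 at the surface (v₁ ≈ 0) and point 2 at the hole (at atmospheric pressure). Bernoulli: P₁ + ρg h = P_atm + ½ρv₂².
With P₁ − P_atm = 240200 Pa, v₂ = √(2gh + 2ΔP/ρ) = √(2·9.81·14.47 + 2·240200/922.8) = 28.36 m/s.

v ≈ 28.36 m/s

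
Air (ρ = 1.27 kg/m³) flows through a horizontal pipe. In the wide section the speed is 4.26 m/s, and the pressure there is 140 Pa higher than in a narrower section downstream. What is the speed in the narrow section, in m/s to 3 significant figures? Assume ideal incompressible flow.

With h₁ = h₂, rearranging Bernoulli gives v₂ = √(v₁² + 2ΔP/ρ).
v₂ = √(4.26² + 2·140/1.27) = √(18.1 + 220) = 15.4 m/s.

v₂ ≈ 15.4 m/s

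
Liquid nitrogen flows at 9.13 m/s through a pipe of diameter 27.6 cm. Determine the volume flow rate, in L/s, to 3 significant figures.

546 L/s

Q = A·v = 0.0598 m² × 9.13 m/s = 0.546 m³/s.
Converting: 0.546 m³/s × 1000 = 546 L/s.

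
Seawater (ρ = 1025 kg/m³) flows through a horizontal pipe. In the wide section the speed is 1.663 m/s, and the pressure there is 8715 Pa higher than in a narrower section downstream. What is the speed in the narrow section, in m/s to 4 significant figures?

Along the level pipe P + ½ρv² is conserved, hence v₂² = v₁² + 2(P₁ − P₂)/ρ.
v₂ = √(1.663² + 2·8715/1025) = √(2.766 + 17.00) = 4.446 m/s.

v₂ = 4.446 m/s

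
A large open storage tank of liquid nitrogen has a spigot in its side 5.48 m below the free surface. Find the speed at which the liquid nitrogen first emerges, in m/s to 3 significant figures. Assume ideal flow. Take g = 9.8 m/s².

The surface is effectively still and both ends are open, so ½v² = gh and v = √(2·9.8·5.48) = 10.4 m/s.

v = 10.4 m/s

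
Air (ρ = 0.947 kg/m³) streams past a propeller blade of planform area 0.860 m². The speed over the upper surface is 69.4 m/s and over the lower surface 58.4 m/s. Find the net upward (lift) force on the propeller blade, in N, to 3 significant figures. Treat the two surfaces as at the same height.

From P + ½ρv² = const at equal height, P_low − P_up = ½ρ(v_up² − v_low²).
ΔP = ½·0.947·(69.4² − 58.4²) = 666 Pa.
Lift = ΔP · A = 666 × 0.860 = 572 N.

F ≈ 572 N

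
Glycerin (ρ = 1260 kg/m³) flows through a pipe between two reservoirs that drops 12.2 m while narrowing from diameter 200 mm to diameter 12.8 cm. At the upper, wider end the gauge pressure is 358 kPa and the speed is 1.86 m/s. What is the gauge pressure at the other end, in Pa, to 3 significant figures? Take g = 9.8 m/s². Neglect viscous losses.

By continuity, v₂ = v₁·A₁/A₂ = 1.86·(314/129) = 4.54 m/s.
Energy conservation along the streamline gives P₂ = P₁ − ½ρ(v₂² − v₁²) − ρg(h₂ − h₁).
P₂ = 358000 + ½·1260·(1.86² − 4.54²) − 1260·9.8·(−12.2) = 358000 + (-10800) − (-151000) = 498000 Pa.

498000 Pa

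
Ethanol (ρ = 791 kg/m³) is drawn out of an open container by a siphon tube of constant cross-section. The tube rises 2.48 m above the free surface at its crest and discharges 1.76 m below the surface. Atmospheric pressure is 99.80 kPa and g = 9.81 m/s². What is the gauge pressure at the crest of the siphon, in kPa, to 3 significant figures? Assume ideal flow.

-32.9 kPa

From the surface to the outlet (both open to atmosphere, surface at rest): v = √(2g·h_out) = √(2·9.81·1.76) = 5.88 m/s.
Continuity keeps v the same throughout the tube; from surface to crest, P_atm + 0 = P_top + ½ρv² + ρg·h_top.
P_top = 99800 − ½·791·5.88² − 791·9.81·2.48 = 66900 Pa. So P_gauge = P_top − P_atm = -32900 Pa.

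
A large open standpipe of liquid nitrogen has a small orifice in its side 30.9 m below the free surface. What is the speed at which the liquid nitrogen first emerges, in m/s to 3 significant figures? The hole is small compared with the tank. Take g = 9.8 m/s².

Bernoulli from surface to hole (P equal, v_surface ≈ 0): v = √(2gh) = √(2×9.8×30.9) = 24.6 m/s.

v ≈ 24.6 m/s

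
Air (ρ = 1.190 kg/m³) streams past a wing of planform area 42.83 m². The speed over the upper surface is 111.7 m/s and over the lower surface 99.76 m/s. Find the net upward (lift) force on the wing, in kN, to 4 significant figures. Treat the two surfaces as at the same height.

F ≈ 64.34 kN

The faster flow above has the lower pressure; Bernoulli (same height) gives ΔP = ½ρ(v_up² − v_low²).
ΔP = ½·1.190·(111.7² − 99.76²) = 1502 Pa.
Lift = ΔP · A = 1502 × 42.83 = 64340 N.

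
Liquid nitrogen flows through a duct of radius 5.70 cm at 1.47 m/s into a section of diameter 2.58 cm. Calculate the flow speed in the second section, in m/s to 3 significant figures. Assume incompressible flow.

v₂ = 28.7 m/s

The volume flow rate is constant, so v₂ = (A₁/A₂)v₁ = (102/5.23)·1.47 = 28.7 m/s.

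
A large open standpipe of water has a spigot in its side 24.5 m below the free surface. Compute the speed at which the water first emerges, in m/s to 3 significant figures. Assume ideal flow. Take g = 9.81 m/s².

Bernoulli from surface to hole (P equal, v_surface ≈ 0): v = √(2gh) = √(2×9.81×24.5) = 21.9 m/s.

v ≈ 21.9 m/s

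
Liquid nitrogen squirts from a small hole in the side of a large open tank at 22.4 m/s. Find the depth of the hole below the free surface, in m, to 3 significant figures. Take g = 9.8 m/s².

For a small hole in a large open tank, ½v² = gh, giving h = v²/(2g).
h = 22.4²/(2·9.8) = 502/19.60 = 25.6 m.

h ≈ 25.6 m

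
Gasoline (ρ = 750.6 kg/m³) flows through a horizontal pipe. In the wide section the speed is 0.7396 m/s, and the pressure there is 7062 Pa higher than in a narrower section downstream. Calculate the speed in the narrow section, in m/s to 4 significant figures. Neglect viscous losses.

Horizontal Bernoulli: P₁ + ½ρv₁² = P₂ + ½ρv₂², so v₂² = v₁² + 2(P₁ − P₂)/ρ.
v₂ = √(0.7396² + 2·7062/750.6) = √(0.5470 + 18.82) = 4.400 m/s.

v₂ ≈ 4.400 m/s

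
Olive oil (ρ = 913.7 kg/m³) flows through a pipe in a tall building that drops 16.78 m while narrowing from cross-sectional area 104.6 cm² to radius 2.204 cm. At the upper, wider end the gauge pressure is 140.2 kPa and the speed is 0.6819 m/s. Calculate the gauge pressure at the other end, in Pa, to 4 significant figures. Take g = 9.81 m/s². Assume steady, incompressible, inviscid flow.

Mass conservation (A₁v₁ = A₂v₂) gives v₂ = 0.6819 × 104.6/15.26 = 4.674 m/s.
Applying Bernoulli between the two ends and solving for P₂: P₂ = P₁ + ½ρ(v₁² − v₂²) − ρgΔh.
P₂ = 140200 + ½·913.7·(0.6819² − 4.674²) − 913.7·9.81·(−16.78) = 140200 + (-9768) − (-150400) = 280800 Pa.

P₂ ≈ 280800 Pa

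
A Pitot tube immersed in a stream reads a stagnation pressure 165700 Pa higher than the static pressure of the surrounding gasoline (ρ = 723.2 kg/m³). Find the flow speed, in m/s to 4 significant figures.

v ≈ 21.41 m/s

Bernoulli between the free stream and the stagnation point: ½ρv² = P_stag − P_static.
v = √(2ΔP/ρ) = √(2·165700/723.2) = 21.41 m/s.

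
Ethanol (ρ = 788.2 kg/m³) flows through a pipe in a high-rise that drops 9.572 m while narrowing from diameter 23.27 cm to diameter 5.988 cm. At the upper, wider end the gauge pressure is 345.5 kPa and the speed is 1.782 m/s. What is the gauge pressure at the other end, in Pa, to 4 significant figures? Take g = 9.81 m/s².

135300 Pa

Mass conservation (A₁v₁ = A₂v₂) gives v₂ = 1.782 × 425.3/28.16 = 26.91 m/s.
Bernoulli: P₁ + ½ρv₁² + ρg h₁ = P₂ + ½ρv₂² + ρg h₂, so P₂ = P₁ + ½ρ(v₁² − v₂²) − ρg(h₂ − h₁).
P₂ = 345500 + ½·788.2·(1.782² − 26.91²) − 788.2·9.81·(−9.572) = 345500 + (-284200) − (-74010) = 135300 Pa.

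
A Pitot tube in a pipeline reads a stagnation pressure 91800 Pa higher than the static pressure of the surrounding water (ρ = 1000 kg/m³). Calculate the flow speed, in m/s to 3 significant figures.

At the stagnation point the flow is brought to rest, so Bernoulli gives P_stag − P_static = ½ρv².
v = √(2ΔP/ρ) = √(2·91800/1000) = 13.5 m/s.

v ≈ 13.5 m/s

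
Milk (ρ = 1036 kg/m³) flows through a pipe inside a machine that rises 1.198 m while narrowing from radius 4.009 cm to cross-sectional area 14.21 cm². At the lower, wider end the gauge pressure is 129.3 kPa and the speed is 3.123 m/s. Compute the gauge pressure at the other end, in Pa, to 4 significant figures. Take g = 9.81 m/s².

P₂ ≈ 58390 Pa

Continuity gives A₁v₁ = A₂v₂, so v₂ = (50.49 cm²)/(14.21 cm²) × 3.123 m/s = 11.10 m/s.
Energy conservation along the streamline gives P₂ = P₁ − ½ρ(v₂² − v₁²) − ρg(h₂ − h₁).
P₂ = 129300 + ½·1036·(3.123² − 11.10²) − 1036·9.81·(+1.198) = 129300 + (-58730) − (12180) = 58390 Pa.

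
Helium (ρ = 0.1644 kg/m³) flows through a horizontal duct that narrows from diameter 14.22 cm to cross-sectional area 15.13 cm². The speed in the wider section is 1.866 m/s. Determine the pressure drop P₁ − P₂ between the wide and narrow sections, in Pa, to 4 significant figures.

By continuity, v₂ = v₁·A₁/A₂ = 1.866·(158.8/15.13) = 19.59 m/s.
Bernoulli (h₁ = h₂): P₁ − P₂ = ½ρ(v₂² − v₁²).
P₁ − P₂ = ½·0.1644·(19.59² − 1.866²) = ½·0.1644·380.2 = 31.25 Pa.

31.25 Pa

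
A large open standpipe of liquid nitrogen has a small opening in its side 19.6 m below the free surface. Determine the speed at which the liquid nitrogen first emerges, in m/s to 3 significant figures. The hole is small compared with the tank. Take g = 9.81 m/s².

With the surface at rest and both surface and jet at atmospheric pressure, Bernoulli gives ρg h = ½ρv², so v = √(2gh) = √(2·9.81·19.6) = 19.6 m/s.

v ≈ 19.6 m/s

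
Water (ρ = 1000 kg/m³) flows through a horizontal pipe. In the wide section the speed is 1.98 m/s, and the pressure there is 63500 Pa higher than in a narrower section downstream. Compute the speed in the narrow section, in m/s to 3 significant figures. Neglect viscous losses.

With h₁ = h₂, rearranging Bernoulli gives v₂ = √(v₁² + 2ΔP/ρ).
v₂ = √(1.98² + 2·63500/1000) = √(3.92 + 127) = 11.4 m/s.

11.4 m/s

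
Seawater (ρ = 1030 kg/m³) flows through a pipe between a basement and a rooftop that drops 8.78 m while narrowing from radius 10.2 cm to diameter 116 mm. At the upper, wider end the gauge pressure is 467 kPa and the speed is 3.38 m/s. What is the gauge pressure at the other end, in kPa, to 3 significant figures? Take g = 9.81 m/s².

505 kPa

Mass conservation (A₁v₁ = A₂v₂) gives v₂ = 3.38 × 327/106 = 10.5 m/s.
Bernoulli: P₁ + ½ρv₁² + ρg h₁ = P₂ + ½ρv₂² + ρg h₂, so P₂ = P₁ + ½ρ(v₁² − v₂²) − ρg(h₂ − h₁).
P₂ = 467000 + ½·1030·(3.38² − 10.5²) − 1030·9.81·(−8.78) = 467000 + (-50400) − (-88700) = 505000 Pa.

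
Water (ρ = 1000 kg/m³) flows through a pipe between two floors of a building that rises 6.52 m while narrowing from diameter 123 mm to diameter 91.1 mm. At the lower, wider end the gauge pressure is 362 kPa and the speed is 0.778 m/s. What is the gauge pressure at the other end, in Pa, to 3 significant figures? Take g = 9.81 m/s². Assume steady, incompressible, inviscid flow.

Continuity gives A₁v₁ = A₂v₂, so v₂ = (119 cm²)/(65.2 cm²) × 0.778 m/s = 1.42 m/s.
Energy conservation along the streamline gives P₂ = P₁ − ½ρ(v₂² − v₁²) − ρg(h₂ − h₁).
P₂ = 362000 + ½·1000·(0.778² − 1.42²) − 1000·9.81·(+6.52) = 362000 + (-703) − (64000) = 297000 Pa.

P₂ = 297000 Pa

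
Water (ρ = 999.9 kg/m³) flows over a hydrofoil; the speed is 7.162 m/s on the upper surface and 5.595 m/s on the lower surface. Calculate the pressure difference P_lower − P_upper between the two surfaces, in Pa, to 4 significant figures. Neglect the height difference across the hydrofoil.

Bernoulli (same height): P_lower − P_upper = ½ρ(v_upper² − v_lower²).
ΔP = ½·999.9·(7.162² − 5.595²) = 9994 Pa.

9994 Pa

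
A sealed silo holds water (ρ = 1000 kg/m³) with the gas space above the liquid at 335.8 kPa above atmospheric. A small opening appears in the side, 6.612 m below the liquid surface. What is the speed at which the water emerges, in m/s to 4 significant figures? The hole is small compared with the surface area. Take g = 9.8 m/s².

Take point 1 at the surface (v₁ ≈ 0) and point 2 at the hole (at atmospheric pressure). Bernoulli: P₁ + ρg h = P_atm + ½ρv₂².
With P₁ − P_atm = 335800 Pa, v₂ = √(2gh + 2ΔP/ρ) = √(2·9.8·6.612 + 2·335800/1000) = 28.31 m/s.

28.31 m/s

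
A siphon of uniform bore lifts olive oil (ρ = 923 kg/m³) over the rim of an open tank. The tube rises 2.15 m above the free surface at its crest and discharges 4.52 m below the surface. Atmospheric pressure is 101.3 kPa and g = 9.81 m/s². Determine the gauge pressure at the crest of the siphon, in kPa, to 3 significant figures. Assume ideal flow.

P_gauge = -60.4 kPa

The outlet speed comes from Torricelli: v = √(2g·4.52) = 9.42 m/s.
Continuity keeps v the same throughout the tube; from surface to crest, P_atm + 0 = P_top + ½ρv² + ρg·h_top.
P_top = 101300 − ½·923·9.42² − 923·9.81·2.15 = 40900 Pa. So P_gauge = P_top − P_atm = -60400 Pa.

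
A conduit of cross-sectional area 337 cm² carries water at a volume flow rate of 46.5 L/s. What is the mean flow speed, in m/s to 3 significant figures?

v ≈ 1.38 m/s

Q = 46.5 L/s = 0.0465 m³/s.
v = Q/A = 0.0465 / 0.0337 = 1.38 m/s.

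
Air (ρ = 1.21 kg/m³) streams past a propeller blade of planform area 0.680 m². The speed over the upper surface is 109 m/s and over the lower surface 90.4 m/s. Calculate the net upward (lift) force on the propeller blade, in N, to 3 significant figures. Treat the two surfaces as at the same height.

From P + ½ρv² = const at equal height, P_low − P_up = ½ρ(v_up² − v_low²).
ΔP = ½·1.21·(109² − 90.4²) = 2240 Pa.
Lift = ΔP · A = 2240 × 0.680 = 1530 N.

F ≈ 1530 N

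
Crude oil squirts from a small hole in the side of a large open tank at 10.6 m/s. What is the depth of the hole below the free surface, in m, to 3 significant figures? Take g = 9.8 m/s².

Torricelli: v = √(2gh), so h = v²/(2g).
h = 10.6²/(2·9.8) = 112/19.60 = 5.73 m.

h = 5.73 m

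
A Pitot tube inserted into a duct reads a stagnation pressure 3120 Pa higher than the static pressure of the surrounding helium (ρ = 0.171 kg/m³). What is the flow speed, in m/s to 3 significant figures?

The dynamic pressure equals the rise in static pressure at the stagnation point: ΔP = ½ρv².
v = √(2ΔP/ρ) = √(2·3120/0.171) = 191 m/s.

v ≈ 191 m/s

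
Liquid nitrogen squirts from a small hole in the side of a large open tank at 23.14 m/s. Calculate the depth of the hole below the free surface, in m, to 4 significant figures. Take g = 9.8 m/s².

Inverting v = √(2gh) gives h = v² / 2g.
h = 23.14²/(2·9.8) = 535.5/19.60 = 27.32 m.

27.32 m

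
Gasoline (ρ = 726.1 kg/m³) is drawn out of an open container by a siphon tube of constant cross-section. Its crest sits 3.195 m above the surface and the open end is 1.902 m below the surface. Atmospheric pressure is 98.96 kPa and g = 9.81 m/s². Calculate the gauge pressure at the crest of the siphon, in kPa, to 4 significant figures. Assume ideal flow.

From the surface to the outlet (both open to atmosphere, surface at rest): v = √(2g·h_out) = √(2·9.81·1.902) = 6.109 m/s.
The bore is uniform, so the speed at the crest is the same v. Bernoulli surface→crest: P_atm = P_top + ½ρv² + ρg·h_top.
P_top = 98960 − ½·726.1·6.109² − 726.1·9.81·3.195 = 62650 Pa. So P_gauge = P_top − P_atm = -36310 Pa.

P_gauge ≈ -36.31 kPa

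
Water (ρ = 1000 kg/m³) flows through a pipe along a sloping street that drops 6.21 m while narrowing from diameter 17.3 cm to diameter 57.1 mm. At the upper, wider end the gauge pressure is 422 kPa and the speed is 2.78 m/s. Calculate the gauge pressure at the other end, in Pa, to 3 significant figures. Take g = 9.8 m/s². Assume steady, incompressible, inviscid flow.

The volume flow rate is constant, so v₂ = (A₁/A₂)v₁ = (235/25.6)·2.78 = 25.5 m/s.
Applying Bernoulli between the two ends and solving for P₂: P₂ = P₁ + ½ρ(v₁² − v₂²) − ρgΔh.
P₂ = 422000 + ½·1000·(2.78² − 25.5²) − 1000·9.8·(−6.21) = 422000 + (-322000) − (-60900) = 161000 Pa.

161000 Pa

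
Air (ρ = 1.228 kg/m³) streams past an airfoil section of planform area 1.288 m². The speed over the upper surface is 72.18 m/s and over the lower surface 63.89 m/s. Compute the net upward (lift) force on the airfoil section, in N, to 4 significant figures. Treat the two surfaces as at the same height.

F = 892.1 N

The faster flow above has the lower pressure; Bernoulli (same height) gives ΔP = ½ρ(v_up² − v_low²).
ΔP = ½·1.228·(72.18² − 63.89²) = 692.6 Pa.
Lift = ΔP · A = 692.6 × 1.288 = 892.1 N.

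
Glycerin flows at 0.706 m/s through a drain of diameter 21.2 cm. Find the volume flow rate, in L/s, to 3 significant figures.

Q = A·v = 0.0353 m² × 0.706 m/s = 0.0249 m³/s.
Converting: 0.0249 m³/s × 1000 = 24.9 L/s.

Q ≈ 24.9 L/s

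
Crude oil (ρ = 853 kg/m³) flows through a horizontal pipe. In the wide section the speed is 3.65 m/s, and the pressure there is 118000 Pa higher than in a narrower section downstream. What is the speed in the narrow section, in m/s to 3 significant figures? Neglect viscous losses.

With h₁ = h₂, rearranging Bernoulli gives v₂ = √(v₁² + 2ΔP/ρ).
v₂ = √(3.65² + 2·118000/853) = √(13.3 + 277) = 17.0 m/s.

v₂ = 17.0 m/s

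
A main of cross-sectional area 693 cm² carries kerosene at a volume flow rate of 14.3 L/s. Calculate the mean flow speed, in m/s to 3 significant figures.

Q = 14.3 L/s = 0.0143 m³/s.
v = Q/A = 0.0143 / 0.0693 = 0.206 m/s.

v ≈ 0.206 m/s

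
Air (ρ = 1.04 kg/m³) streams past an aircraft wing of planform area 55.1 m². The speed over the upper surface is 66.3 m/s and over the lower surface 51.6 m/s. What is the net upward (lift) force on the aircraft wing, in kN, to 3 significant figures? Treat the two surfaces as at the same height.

F = 49.7 kN

With equal heights on the two surfaces, Bernoulli gives P_lower − P_upper = ½ρ(v_upper² − v_lower²).
ΔP = ½·1.04·(66.3² − 51.6²) = 901 Pa.
Lift = ΔP · A = 901 × 55.1 = 49700 N.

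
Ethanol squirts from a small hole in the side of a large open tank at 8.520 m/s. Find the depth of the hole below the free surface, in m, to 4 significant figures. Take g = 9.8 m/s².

For a small hole in a large open tank, ½v² = gh, giving h = v²/(2g).
h = 8.520²/(2·9.8) = 72.59/19.60 = 3.704 m.

h = 3.704 m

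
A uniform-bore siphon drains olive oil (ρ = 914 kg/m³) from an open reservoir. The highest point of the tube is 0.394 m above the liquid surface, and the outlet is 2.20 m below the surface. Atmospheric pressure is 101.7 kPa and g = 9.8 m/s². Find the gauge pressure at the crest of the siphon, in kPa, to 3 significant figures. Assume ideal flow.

The outlet speed comes from Torricelli: v = √(2g·2.20) = 6.57 m/s.
The bore is uniform, so the speed at the crest is the same v. Bernoulli surface→crest: P_atm = P_top + ½ρv² + ρg·h_top.
P_top = 101700 − ½·914·6.57² − 914·9.8·0.394 = 78500 Pa. So P_gauge = P_top − P_atm = -23200 Pa.

P_gauge ≈ -23.2 kPa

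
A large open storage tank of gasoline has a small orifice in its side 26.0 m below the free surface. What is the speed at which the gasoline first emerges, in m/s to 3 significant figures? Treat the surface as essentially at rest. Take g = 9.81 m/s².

Bernoulli from surface to hole (P equal, v_surface ≈ 0): v = √(2gh) = √(2×9.81×26.0) = 22.6 m/s.

v ≈ 22.6 m/s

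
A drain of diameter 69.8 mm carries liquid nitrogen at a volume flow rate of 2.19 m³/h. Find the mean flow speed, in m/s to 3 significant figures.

0.159 m/s

Q = 2.19 m³/h = 0.000608 m³/s.
v = Q/A = 0.000608 / 0.00383 = 0.159 m/s.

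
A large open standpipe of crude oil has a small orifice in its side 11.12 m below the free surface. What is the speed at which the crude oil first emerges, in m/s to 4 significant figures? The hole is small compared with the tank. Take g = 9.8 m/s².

v = 14.76 m/s

Bernoulli from surface to hole (P equal, v_surface ≈ 0): v = √(2gh) = √(2×9.8×11.12) = 14.76 m/s.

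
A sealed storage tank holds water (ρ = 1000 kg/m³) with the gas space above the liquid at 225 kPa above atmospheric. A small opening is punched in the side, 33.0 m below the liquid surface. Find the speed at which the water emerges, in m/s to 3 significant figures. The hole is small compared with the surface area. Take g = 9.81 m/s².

Take point 1 at the surface (v₁ ≈ 0) and point 2 at the hole (at atmospheric pressure). Bernoulli: P₁ + ρg h = P_atm + ½ρv₂².
With P₁ − P_atm = 225000 Pa, v₂ = √(2gh + 2ΔP/ρ) = √(2·9.81·33.0 + 2·225000/1000) = 33.1 m/s.

v ≈ 33.1 m/s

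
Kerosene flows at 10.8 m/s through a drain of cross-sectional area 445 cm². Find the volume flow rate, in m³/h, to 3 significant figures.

Q ≈ 1730 m³/h

Q = A·v = 0.0445 m² × 10.8 m/s = 0.481 m³/s.
Converting: 0.481 m³/s × 3600 = 1730 m³/h.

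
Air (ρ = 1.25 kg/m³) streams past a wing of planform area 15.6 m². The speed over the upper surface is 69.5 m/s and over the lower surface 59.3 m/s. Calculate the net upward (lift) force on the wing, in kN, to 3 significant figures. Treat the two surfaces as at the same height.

With equal heights on the two surfaces, Bernoulli gives P_lower − P_upper = ½ρ(v_upper² − v_lower²).
ΔP = ½·1.25·(69.5² − 59.3²) = 821 Pa.
Lift = ΔP · A = 821 × 15.6 = 12800 N.

F ≈ 12.8 kN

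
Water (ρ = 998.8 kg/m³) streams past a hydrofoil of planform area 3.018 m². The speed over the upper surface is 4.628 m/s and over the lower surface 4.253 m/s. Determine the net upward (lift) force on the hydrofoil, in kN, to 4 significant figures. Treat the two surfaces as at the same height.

5.020 kN

From P + ½ρv² = const at equal height, P_low − P_up = ½ρ(v_up² − v_low²).
ΔP = ½·998.8·(4.628² − 4.253²) = 1663 Pa.
Lift = ΔP · A = 1663 × 3.018 = 5020 N.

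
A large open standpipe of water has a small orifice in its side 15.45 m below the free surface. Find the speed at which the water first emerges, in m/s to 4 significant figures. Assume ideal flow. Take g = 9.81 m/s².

With the surface at rest and both surface and jet at atmospheric pressure, Bernoulli gives ρg h = ½ρv², so v = √(2gh) = √(2·9.81·15.45) = 17.41 m/s.

v ≈ 17.41 m/s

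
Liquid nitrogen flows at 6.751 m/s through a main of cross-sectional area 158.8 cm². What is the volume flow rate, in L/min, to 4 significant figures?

Q = A·v = 0.01588 m² × 6.751 m/s = 0.1072 m³/s.
Converting: 0.1072 m³/s × 60000 = 6432 L/min.

6432 L/min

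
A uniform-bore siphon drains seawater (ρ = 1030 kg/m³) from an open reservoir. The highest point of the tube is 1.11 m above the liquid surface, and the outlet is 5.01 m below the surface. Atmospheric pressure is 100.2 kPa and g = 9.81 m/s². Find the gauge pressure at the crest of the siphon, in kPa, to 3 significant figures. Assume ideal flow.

P_gauge = -61.8 kPa

The outlet speed comes from Torricelli: v = √(2g·5.01) = 9.91 m/s.
Continuity keeps v the same throughout the tube; from surface to crest, P_atm + 0 = P_top + ½ρv² + ρg·h_top.
P_top = 100200 − ½·1030·9.91² − 1030·9.81·1.11 = 38400 Pa. So P_gauge = P_top − P_atm = -61800 Pa.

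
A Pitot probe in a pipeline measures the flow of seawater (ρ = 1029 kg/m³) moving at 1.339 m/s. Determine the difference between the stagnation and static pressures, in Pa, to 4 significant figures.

Bernoulli between the free stream and the stagnation point: ½ρv² = P_stag − P_static.
ΔP = ½·1029·1.339² = 922.5 Pa.

ΔP ≈ 922.5 Pa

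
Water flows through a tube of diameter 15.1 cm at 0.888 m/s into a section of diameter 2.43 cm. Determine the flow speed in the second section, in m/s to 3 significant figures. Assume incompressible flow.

Mass conservation (A₁v₁ = A₂v₂) gives v₂ = 0.888 × 179/4.64 = 34.3 m/s.

34.3 m/s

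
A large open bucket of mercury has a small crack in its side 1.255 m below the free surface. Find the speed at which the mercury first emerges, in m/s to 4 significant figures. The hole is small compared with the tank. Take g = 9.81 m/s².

Bernoulli from surface to hole (P equal, v_surface ≈ 0): v = √(2gh) = √(2×9.81×1.255) = 4.962 m/s.

v = 4.962 m/s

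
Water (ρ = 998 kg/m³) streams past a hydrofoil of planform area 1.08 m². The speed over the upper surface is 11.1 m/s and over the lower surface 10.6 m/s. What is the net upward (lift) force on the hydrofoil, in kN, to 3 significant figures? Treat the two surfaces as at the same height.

From P + ½ρv² = const at equal height, P_low − P_up = ½ρ(v_up² − v_low²).
ΔP = ½·998·(11.1² − 10.6²) = 5410 Pa.
Lift = ΔP · A = 5410 × 1.08 = 5850 N.

5.85 kN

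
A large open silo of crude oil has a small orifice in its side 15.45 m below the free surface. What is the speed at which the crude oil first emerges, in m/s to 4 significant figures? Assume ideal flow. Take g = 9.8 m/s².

17.40 m/s

Bernoulli from surface to hole (P equal, v_surface ≈ 0): v = √(2gh) = √(2×9.8×15.45) = 17.40 m/s.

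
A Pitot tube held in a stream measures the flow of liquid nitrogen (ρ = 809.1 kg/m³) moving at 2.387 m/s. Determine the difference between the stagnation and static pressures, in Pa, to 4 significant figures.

The dynamic pressure equals the rise in static pressure at the stagnation point: ΔP = ½ρv².
ΔP = ½·809.1·2.387² = 2305 Pa.

ΔP ≈ 2305 Pa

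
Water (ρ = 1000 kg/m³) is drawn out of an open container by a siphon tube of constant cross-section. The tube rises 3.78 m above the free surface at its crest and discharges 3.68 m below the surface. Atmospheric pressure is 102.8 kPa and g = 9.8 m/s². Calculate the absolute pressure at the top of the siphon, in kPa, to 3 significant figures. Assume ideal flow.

P_top ≈ 29.7 kPa

The outlet speed comes from Torricelli: v = √(2g·3.68) = 8.49 m/s.
The bore is uniform, so the speed at the crest is the same v. Bernoulli surface→crest: P_atm = P_top + ½ρv² + ρg·h_top.
P_top = 102800 − ½·1000·8.49² − 1000·9.8·3.78 = 29700 Pa.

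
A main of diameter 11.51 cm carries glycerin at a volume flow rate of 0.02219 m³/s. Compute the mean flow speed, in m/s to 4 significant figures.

v = 2.133 m/s

Q = 0.02219 m³/s = 0.02219 m³/s.
v = Q/A = 0.02219 / 0.01040 = 2.133 m/s.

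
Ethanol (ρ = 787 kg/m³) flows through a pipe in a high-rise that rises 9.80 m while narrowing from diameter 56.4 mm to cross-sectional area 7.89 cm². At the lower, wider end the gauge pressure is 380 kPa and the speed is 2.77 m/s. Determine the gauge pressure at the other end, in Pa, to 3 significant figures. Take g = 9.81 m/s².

The volume flow rate is constant, so v₂ = (A₁/A₂)v₁ = (25.0/7.89)·2.77 = 8.77 m/s.
Energy conservation along the streamline gives P₂ = P₁ − ½ρ(v₂² − v₁²) − ρg(h₂ − h₁).
P₂ = 380000 + ½·787·(2.77² − 8.77²) − 787·9.81·(+9.80) = 380000 + (-27300) − (75700) = 277000 Pa.

P₂ = 277000 Pa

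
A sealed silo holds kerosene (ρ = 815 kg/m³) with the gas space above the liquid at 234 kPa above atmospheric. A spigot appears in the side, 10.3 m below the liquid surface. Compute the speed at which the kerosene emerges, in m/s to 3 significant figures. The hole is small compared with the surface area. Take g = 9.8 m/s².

Take point 1 at the surface (v₁ ≈ 0) and point 2 at the hole (at atmospheric pressure). Bernoulli: P₁ + ρg h = P_atm + ½ρv₂².
With P₁ − P_atm = 234000 Pa, v₂ = √(2gh + 2ΔP/ρ) = √(2·9.8·10.3 + 2·234000/815) = 27.9 m/s.

27.9 m/s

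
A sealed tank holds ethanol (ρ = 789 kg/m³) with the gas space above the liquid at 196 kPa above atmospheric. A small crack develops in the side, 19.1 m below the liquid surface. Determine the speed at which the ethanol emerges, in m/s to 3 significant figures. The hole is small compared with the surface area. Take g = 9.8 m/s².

Take point 1 at the surface (v₁ ≈ 0) and point 2 at the hole (at atmospheric pressure). Bernoulli: P₁ + ρg h = P_atm + ½ρv₂².
With P₁ − P_atm = 196000 Pa, v₂ = √(2gh + 2ΔP/ρ) = √(2·9.8·19.1 + 2·196000/789) = 29.5 m/s.

v ≈ 29.5 m/s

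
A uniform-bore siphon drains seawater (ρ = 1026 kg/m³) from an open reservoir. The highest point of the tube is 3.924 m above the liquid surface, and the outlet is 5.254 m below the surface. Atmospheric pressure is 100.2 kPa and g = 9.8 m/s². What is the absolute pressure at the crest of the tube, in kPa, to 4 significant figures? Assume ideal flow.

Bernoulli surface→outlet gives ½v² = g·h_out, so v = √(2·9.8·5.254) = 10.15 m/s.
With constant cross-section the crest speed equals v; applying Bernoulli from the surface up to the crest, P_top = P_atm − ½ρv² − ρg·h_top.
P_top = 100200 − ½·1026·10.15² − 1026·9.8·3.924 = 7917 Pa.

P_top = 7.917 kPa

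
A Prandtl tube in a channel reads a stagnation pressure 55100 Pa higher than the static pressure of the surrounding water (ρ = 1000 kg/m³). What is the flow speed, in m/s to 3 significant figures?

The dynamic pressure equals the rise in static pressure at the stagnation point: ΔP = ½ρv².
v = √(2ΔP/ρ) = √(2·55100/1000) = 10.5 m/s.

v ≈ 10.5 m/s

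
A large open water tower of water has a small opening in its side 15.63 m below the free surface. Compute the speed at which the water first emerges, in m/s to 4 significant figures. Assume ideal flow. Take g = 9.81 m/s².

v ≈ 17.51 m/s

Bernoulli from surface to hole (P equal, v_surface ≈ 0): v = √(2gh) = √(2×9.81×15.63) = 17.51 m/s.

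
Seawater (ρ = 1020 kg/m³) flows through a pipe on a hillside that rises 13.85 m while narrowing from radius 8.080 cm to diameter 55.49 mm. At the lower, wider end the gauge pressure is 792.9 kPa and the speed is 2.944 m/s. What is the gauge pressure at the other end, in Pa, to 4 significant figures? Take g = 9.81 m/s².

Continuity gives A₁v₁ = A₂v₂, so v₂ = (205.1 cm²)/(24.18 cm²) × 2.944 m/s = 24.97 m/s.
Energy conservation along the streamline gives P₂ = P₁ − ½ρ(v₂² − v₁²) − ρg(h₂ − h₁).
P₂ = 792900 + ½·1020·(2.944² − 24.97²) − 1020·9.81·(+13.85) = 792900 + (-313500) − (138600) = 340800 Pa.

P₂ = 340800 Pa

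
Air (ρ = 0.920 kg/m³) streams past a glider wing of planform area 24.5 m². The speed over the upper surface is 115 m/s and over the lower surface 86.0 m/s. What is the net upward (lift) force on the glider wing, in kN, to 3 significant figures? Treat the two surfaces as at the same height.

65.7 kN

With equal heights on the two surfaces, Bernoulli gives P_lower − P_upper = ½ρ(v_upper² − v_lower²).
ΔP = ½·0.920·(115² − 86.0²) = 2680 Pa.
Lift = ΔP · A = 2680 × 24.5 = 65700 N.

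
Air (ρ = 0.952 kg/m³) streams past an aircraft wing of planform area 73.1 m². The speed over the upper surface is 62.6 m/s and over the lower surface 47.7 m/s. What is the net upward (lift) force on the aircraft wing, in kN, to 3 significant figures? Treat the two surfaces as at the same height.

F = 57.2 kN

The faster flow above has the lower pressure; Bernoulli (same height) gives ΔP = ½ρ(v_up² − v_low²).
ΔP = ½·0.952·(62.6² − 47.7²) = 782 Pa.
Lift = ΔP · A = 782 × 73.1 = 57200 N.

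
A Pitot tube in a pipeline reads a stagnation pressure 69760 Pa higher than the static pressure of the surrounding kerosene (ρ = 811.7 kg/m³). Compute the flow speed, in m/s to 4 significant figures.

v ≈ 13.11 m/s

The dynamic pressure equals the rise in static pressure at the stagnation point: ΔP = ½ρv².
v = √(2ΔP/ρ) = √(2·69760/811.7) = 13.11 m/s.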